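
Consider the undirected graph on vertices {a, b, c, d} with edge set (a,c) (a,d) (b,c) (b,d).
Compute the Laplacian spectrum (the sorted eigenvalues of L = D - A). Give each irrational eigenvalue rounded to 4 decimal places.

[0, 2, 2, 4]

Reading degrees in the order [a, b, c, d] gives [2, 2, 2, 2]; set D = diag(2, 2, 2, 2) and form L = D - A. The multiplicity of 0 as a Laplacian eigenvalue equals the number of connected components. The single zero eigenvalue shows the graph is connected. The eigenvalues sum to 8, which equals trace(L) = 2|E|.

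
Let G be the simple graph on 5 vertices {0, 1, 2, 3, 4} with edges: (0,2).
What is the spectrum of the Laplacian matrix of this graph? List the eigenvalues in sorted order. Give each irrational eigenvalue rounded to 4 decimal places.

Reading degrees in the order [0, 1, 2, 3, 4] gives [1, 0, 1, 0, 0]; set D = diag(1, 0, 1, 0, 0) and form L = D - A. The multiplicity of 0 as a Laplacian eigenvalue equals the number of connected components. The 4 zero eigenvalues correspond to the 4 connected components. There are 4 zeros in the spectrum, matching the 4 components. The largest eigenvalue, 2, is at most the vertex count 5.

[0, 0, 0, 0, 2]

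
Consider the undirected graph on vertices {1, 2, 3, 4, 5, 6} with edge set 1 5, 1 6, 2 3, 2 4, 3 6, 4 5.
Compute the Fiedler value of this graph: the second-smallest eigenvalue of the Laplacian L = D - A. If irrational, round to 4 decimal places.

1

Each diagonal entry of L is the vertex degree and each off-diagonal entry is -1 where an edge is present, 0 otherwise; in the order [1, 2, 3, 4, 5, 6] the diagonal is [2, 2, 2, 2, 2, 2]. The smallest Laplacian eigenvalue is always 0. The next one, lambda_2 = 1, measures how hard the graph is to disconnect: larger values mean better connectivity.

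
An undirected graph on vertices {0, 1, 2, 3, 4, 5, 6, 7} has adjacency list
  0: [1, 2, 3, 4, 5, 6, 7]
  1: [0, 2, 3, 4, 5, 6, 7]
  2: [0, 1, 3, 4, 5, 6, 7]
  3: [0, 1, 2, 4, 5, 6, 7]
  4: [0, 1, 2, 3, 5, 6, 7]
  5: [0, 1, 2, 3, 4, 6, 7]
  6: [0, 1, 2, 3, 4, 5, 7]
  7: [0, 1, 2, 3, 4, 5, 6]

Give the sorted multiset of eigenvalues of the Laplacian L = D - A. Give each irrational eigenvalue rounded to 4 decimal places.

[0, 8, 8, 8, 8, 8, 8, 8]

With the vertex order [0, 1, 2, 3, 4, 5, 6, 7], the degrees are [7, 7, 7, 7, 7, 7, 7, 7], giving D = diag(7, 7, 7, 7, 7, 7, 7, 7) and L = D - A. L is symmetric positive semidefinite, so every eigenvalue is real and nonnegative. The single zero eigenvalue shows the graph is connected. There is one zero in the spectrum, matching the 1 component.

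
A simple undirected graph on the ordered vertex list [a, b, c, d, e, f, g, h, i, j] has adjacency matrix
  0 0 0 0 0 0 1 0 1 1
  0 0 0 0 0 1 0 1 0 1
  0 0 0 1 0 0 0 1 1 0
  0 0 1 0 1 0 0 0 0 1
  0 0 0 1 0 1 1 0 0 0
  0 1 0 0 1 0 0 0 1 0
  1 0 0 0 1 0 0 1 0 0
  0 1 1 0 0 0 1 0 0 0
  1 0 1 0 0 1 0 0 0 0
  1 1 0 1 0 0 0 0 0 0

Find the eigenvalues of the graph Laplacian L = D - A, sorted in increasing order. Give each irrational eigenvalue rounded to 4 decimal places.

With the vertex order [a, b, c, d, e, f, g, h, i, j], the degrees are [3, 3, 3, 3, 3, 3, 3, 3, 3, 3], giving D = diag(3, 3, 3, 3, 3, 3, 3, 3, 3, 3) and L = D - A. L is symmetric positive semidefinite, so every eigenvalue is real and nonnegative. The single zero eigenvalue shows the graph is connected. There is one zero in the spectrum, matching the 1 component. The largest eigenvalue, 5, is at most the vertex count 10.

[0, 2, 2, 2, 2, 2, 5, 5, 5, 5]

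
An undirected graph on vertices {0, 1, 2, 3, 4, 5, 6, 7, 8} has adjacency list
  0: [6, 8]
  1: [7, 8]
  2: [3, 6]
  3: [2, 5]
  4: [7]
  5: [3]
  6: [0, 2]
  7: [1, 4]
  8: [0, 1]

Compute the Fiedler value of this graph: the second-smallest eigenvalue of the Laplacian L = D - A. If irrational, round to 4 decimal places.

0.1206

Each diagonal entry of L is the vertex degree and each off-diagonal entry is -1 where an edge is present, 0 otherwise; in the order [0, 1, 2, 3, 4, 5, 6, 7, 8] the diagonal is [2, 2, 2, 2, 1, 1, 2, 2, 2]. Computing the eigenvalues of L and sorting gives [0, 0.1206, 0.4679, 1, 1.6527, 2.3473, 3, 3.5321, 3.8794]. The Fiedler value lambda_2 = 0.1206 is strictly positive, so the graph is connected.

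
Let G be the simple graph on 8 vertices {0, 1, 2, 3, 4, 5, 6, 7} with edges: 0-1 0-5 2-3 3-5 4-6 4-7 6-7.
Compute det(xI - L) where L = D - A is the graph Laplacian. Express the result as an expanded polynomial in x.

x^8 - 14x^7 + 78x^6 - 218x^5 + 314x^4 - 210x^3 + 45x^2

Reading degrees in the order [0, 1, 2, 3, 4, 5, 6, 7] gives [2, 1, 1, 2, 2, 2, 2, 2]; set D = diag(2, 1, 1, 2, 2, 2, 2, 2) and form L = D - A. L has integer entries, so p(x) = det(xI - L) has integer coefficients. Expanding the determinant yields x^8 - 14x^7 + 78x^6 - 218x^5 + 314x^4 - 210x^3 + 45x^2. The coefficient of x^7 equals -trace(L) = -14, matching the sum of degrees. The largest eigenvalue, 3.6180, is at most the vertex count 8.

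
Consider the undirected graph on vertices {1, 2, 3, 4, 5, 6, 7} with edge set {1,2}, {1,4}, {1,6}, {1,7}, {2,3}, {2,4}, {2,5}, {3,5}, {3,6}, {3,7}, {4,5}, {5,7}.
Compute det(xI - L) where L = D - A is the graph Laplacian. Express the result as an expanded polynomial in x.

Each diagonal entry of L is the vertex degree and each off-diagonal entry is -1 where an edge is present, 0 otherwise; in the order [1, 2, 3, 4, 5, 6, 7] the diagonal is [4, 4, 4, 3, 4, 2, 3]. Computing det(xI - L) by cofactor expansion (or equivalently via sum-over-permutations) gives x^7 - 24x^6 + 233x^5 - 1168x^4 + 3179x^3 - 4440x^2 + 2478x. Since p(0) = det(-L) = 0, x divides p(x).

x^7 - 24x^6 + 233x^5 - 1168x^4 + 3179x^3 - 4440x^2 + 2478x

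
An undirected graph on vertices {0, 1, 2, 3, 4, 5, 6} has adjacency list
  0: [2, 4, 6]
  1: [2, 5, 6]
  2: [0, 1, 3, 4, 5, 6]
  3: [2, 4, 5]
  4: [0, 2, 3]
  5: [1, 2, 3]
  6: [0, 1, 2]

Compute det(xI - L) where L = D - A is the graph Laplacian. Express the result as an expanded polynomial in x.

x^7 - 24x^6 + 231x^5 - 1140x^4 + 3036x^3 - 4128x^2 + 2240x

Each diagonal entry of L is the vertex degree and each off-diagonal entry is -1 where an edge is present, 0 otherwise; in the order [0, 1, 2, 3, 4, 5, 6] the diagonal is [3, 3, 6, 3, 3, 3, 3]. L has integer entries, so p(x) = det(xI - L) has integer coefficients. Expanding the determinant yields x^7 - 24x^6 + 231x^5 - 1140x^4 + 3036x^3 - 4128x^2 + 2240x. Since p(0) = det(-L) = 0, x divides p(x). There is one zero in the spectrum, matching the 1 component.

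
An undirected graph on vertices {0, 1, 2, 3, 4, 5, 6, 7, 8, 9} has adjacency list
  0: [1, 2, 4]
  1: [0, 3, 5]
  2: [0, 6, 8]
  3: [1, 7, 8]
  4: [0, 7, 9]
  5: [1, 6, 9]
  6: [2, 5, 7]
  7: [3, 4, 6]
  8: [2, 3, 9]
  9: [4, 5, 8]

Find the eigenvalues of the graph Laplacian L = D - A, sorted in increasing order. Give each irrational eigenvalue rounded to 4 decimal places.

Reading degrees in the order [0, 1, 2, 3, 4, 5, 6, 7, 8, 9] gives [3, 3, 3, 3, 3, 3, 3, 3, 3, 3]; set D = diag(3, 3, 3, 3, 3, 3, 3, 3, 3, 3) and form L = D - A. The multiplicity of 0 as a Laplacian eigenvalue equals the number of connected components. The single zero eigenvalue shows the graph is connected. There is one zero in the spectrum, matching the 1 component.

[0, 2, 2, 2, 2, 2, 5, 5, 5, 5]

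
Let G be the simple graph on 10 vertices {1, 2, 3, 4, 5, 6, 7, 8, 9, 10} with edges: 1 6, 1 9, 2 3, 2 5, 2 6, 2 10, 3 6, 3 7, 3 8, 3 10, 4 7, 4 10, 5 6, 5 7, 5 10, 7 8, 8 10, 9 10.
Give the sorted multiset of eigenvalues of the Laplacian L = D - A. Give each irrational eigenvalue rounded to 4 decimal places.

[0, 0.9782, 1.8072, 2.4405, 2.8276, 4.0832, 4.8510, 5.1612, 6.1984, 7.6526]

Reading degrees in the order [1, 2, 3, 4, 5, 6, 7, 8, 9, 10] gives [2, 4, 5, 2, 4, 4, 4, 3, 2, 6]; set D = diag(2, 4, 5, 2, 4, 4, 4, 3, 2, 6) and form L = D - A. Diagonalising L (or applying a numerical eigensolver to the 10x10 matrix) gives the spectrum above. There is one zero in the spectrum, matching the 1 component.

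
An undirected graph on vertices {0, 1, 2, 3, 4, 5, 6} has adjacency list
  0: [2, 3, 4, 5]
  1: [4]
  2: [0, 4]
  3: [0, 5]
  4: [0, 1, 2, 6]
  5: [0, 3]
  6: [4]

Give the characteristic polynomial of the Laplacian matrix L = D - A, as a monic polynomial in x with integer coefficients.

Each diagonal entry of L is the vertex degree and each off-diagonal entry is -1 where an edge is present, 0 otherwise; in the order [0, 1, 2, 3, 4, 5, 6] the diagonal is [4, 1, 2, 2, 4, 2, 1]. Computing det(xI - L) by cofactor expansion (or equivalently via sum-over-permutations) gives x^7 - 16x^6 + 97x^5 - 280x^4 + 399x^3 - 264x^2 + 63x. The coefficient of x^6 equals -trace(L) = -16, matching the sum of degrees. The eigenvalues sum to 16, which equals trace(L) = 2|E|.

x^7 - 16x^6 + 97x^5 - 280x^4 + 399x^3 - 264x^2 + 63x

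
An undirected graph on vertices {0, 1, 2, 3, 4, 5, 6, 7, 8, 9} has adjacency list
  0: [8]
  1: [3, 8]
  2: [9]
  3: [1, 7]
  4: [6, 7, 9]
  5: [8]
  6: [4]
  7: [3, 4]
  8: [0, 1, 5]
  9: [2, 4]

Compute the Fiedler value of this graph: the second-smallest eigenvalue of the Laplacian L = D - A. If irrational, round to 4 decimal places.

0.1172

With the vertex order [0, 1, 2, 3, 4, 5, 6, 7, 8, 9], the degrees are [1, 2, 1, 2, 3, 1, 1, 2, 3, 2], giving D = diag(1, 2, 1, 2, 3, 1, 1, 2, 3, 2) and L = D - A. Computing the eigenvalues of L and sorting gives [0, 0.1172, 0.5188, 0.7586, 1, 1.6674, 2.3111, 3.0846, 4.1701, 4.3721]. The Fiedler value lambda_2 = 0.1172 is strictly positive, so the graph is connected. By the matrix-tree theorem the graph has (1/10) * product of the nonzero eigenvalues = 1 spanning tree. The largest eigenvalue, 4.3721, is at most the vertex count 10.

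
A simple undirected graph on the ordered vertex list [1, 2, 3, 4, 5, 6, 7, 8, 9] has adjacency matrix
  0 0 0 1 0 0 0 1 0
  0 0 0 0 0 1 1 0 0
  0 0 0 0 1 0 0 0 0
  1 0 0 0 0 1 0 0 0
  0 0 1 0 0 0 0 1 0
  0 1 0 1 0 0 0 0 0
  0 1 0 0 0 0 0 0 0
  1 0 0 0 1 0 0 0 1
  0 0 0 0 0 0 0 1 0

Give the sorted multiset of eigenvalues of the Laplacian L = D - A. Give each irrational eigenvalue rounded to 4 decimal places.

Reading degrees in the order [1, 2, 3, 4, 5, 6, 7, 8, 9] gives [2, 2, 1, 2, 2, 2, 1, 3, 1]; set D = diag(2, 2, 1, 2, 2, 2, 1, 3, 1) and form L = D - A. Since every row of L sums to 0, the all-ones vector is in the kernel and 0 is an eigenvalue. The largest eigenvalue, 4.3455, is at most the vertex count 9. There is one zero in the spectrum, matching the 1 component.

[0, 0.1404, 0.5362, 0.7754, 1.5803, 2.2449, 2.7784, 3.5988, 4.3455]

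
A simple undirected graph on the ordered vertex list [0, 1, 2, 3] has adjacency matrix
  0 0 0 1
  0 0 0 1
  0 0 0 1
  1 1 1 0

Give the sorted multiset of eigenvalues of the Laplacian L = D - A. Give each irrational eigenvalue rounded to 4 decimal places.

Reading degrees in the order [0, 1, 2, 3] gives [1, 1, 1, 3]; set D = diag(1, 1, 1, 3) and form L = D - A. Since every row of L sums to 0, the all-ones vector is in the kernel and 0 is an eigenvalue. The single zero eigenvalue shows the graph is connected. By the matrix-tree theorem the graph has (1/4) * product of the nonzero eigenvalues = 1 spanning tree. The largest eigenvalue, 4, is at most the vertex count 4.

[0, 1, 1, 4]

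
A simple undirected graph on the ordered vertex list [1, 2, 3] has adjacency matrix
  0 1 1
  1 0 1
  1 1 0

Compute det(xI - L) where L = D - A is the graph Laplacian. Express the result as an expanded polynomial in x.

x^3 - 6x^2 + 9x

With the vertex order [1, 2, 3], the degrees are [2, 2, 2], giving D = diag(2, 2, 2) and L = D - A. The eigenvalues of L are [0, 3, 3]; the characteristic polynomial is the product of (x - lambda_i), which multiplies out to x^3 - 6x^2 + 9x. The constant term is 0 because L is singular (the all-ones vector lies in its kernel). By the matrix-tree theorem the graph has (1/3) * product of the nonzero eigenvalues = 3 spanning trees.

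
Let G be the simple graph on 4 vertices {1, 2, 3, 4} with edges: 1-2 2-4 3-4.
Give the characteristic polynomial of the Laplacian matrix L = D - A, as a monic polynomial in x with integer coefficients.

Reading degrees in the order [1, 2, 3, 4] gives [1, 2, 1, 2]; set D = diag(1, 2, 1, 2) and form L = D - A. L has integer entries, so p(x) = det(xI - L) has integer coefficients. Expanding the determinant yields x^4 - 6x^3 + 10x^2 - 4x. Since p(0) = det(-L) = 0, x divides p(x). The eigenvalues sum to 6, which equals trace(L) = 2|E|. The largest eigenvalue, 3.4142, is at most the vertex count 4.

x^4 - 6x^3 + 10x^2 - 4x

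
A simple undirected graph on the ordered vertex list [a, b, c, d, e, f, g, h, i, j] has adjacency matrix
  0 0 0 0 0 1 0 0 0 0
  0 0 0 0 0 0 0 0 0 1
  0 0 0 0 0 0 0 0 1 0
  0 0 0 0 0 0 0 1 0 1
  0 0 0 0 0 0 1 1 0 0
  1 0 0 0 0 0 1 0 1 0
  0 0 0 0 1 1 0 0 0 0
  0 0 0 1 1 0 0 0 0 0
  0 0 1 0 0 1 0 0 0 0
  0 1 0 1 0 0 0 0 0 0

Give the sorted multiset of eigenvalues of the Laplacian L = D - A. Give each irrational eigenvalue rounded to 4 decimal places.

Each diagonal entry of L is the vertex degree and each off-diagonal entry is -1 where an edge is present, 0 otherwise; in the order [a, b, c, d, e, f, g, h, i, j] the diagonal is [1, 1, 1, 2, 2, 3, 2, 2, 2, 2]. Diagonalising L (or applying a numerical eigensolver to the 10x10 matrix) gives the spectrum above. The single zero eigenvalue shows the graph is connected. By the matrix-tree theorem the graph has (1/10) * product of the nonzero eigenvalues = 1 spanning tree. The largest eigenvalue, 4.3463, is at most the vertex count 10.

[0, 0.1100, 0.4616, 0.6697, 1.2415, 2, 2.4010, 3.0579, 3.7120, 4.3463]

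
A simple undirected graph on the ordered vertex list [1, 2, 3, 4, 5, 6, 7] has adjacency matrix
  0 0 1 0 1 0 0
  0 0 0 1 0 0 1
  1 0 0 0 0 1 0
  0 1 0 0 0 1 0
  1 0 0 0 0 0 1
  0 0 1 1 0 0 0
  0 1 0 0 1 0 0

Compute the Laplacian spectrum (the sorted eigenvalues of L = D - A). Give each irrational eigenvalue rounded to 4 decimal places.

[0, 0.7530, 0.7530, 2.4450, 2.4450, 3.8019, 3.8019]

With the vertex order [1, 2, 3, 4, 5, 6, 7], the degrees are [2, 2, 2, 2, 2, 2, 2], giving D = diag(2, 2, 2, 2, 2, 2, 2) and L = D - A. Since every row of L sums to 0, the all-ones vector is in the kernel and 0 is an eigenvalue. The single zero eigenvalue shows the graph is connected.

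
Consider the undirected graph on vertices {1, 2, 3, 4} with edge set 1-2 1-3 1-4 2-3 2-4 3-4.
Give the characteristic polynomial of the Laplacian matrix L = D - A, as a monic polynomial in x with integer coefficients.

x^4 - 12x^3 + 48x^2 - 64x

With the vertex order [1, 2, 3, 4], the degrees are [3, 3, 3, 3], giving D = diag(3, 3, 3, 3) and L = D - A. L has integer entries, so p(x) = det(xI - L) has integer coefficients. Expanding the determinant yields x^4 - 12x^3 + 48x^2 - 64x. The coefficient of x^3 equals -trace(L) = -12, matching the sum of degrees. The eigenvalues sum to 12, which equals trace(L) = 2|E|. The largest eigenvalue, 4, is at most the vertex count 4.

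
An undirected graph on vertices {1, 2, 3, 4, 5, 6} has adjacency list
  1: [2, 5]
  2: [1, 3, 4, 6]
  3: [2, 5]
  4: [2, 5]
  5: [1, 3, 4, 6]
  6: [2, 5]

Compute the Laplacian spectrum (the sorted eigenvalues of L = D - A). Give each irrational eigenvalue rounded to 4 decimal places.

With the vertex order [1, 2, 3, 4, 5, 6], the degrees are [2, 4, 2, 2, 4, 2], giving D = diag(2, 4, 2, 2, 4, 2) and L = D - A. Diagonalising L (or applying a numerical eigensolver to the 6x6 matrix) gives the spectrum above. The eigenvalues sum to 16, which equals trace(L) = 2|E|. By the matrix-tree theorem the graph has (1/6) * product of the nonzero eigenvalues = 32 spanning trees.

[0, 2, 2, 2, 4, 6]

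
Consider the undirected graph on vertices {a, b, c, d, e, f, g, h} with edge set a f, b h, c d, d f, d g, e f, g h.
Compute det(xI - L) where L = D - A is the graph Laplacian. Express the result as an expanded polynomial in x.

Reading degrees in the order [a, b, c, d, e, f, g, h] gives [1, 1, 1, 3, 1, 3, 2, 2]; set D = diag(1, 1, 1, 3, 1, 3, 2, 2) and form L = D - A. L has integer entries, so p(x) = det(xI - L) has integer coefficients. Expanding the determinant yields x^8 - 14x^7 + 76x^6 - 204x^5 + 287x^4 - 208x^3 + 70x^2 - 8x. Since p(0) = det(-L) = 0, x divides p(x). The eigenvalues sum to 14, which equals trace(L) = 2|E|. There is one zero in the spectrum, matching the 1 component.

x^8 - 14x^7 + 76x^6 - 204x^5 + 287x^4 - 208x^3 + 70x^2 - 8x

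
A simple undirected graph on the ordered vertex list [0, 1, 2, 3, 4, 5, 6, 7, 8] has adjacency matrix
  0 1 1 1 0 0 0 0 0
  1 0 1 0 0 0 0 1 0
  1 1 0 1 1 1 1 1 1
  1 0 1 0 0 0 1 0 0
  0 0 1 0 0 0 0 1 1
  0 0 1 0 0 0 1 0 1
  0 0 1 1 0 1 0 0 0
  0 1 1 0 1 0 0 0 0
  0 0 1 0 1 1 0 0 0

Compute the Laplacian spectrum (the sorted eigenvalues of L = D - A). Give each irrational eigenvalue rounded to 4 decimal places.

[0, 1.5858, 1.5858, 3, 3, 4.4142, 4.4142, 5, 9]

Each diagonal entry of L is the vertex degree and each off-diagonal entry is -1 where an edge is present, 0 otherwise; in the order [0, 1, 2, 3, 4, 5, 6, 7, 8] the diagonal is [3, 3, 8, 3, 3, 3, 3, 3, 3]. L is symmetric positive semidefinite, so every eigenvalue is real and nonnegative. There is one zero in the spectrum, matching the 1 component.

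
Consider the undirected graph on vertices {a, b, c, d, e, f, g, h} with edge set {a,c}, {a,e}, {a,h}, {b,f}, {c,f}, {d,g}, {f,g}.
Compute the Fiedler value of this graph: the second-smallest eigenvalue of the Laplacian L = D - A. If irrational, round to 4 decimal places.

0.2137

Each diagonal entry of L is the vertex degree and each off-diagonal entry is -1 where an edge is present, 0 otherwise; in the order [a, b, c, d, e, f, g, h] the diagonal is [3, 1, 2, 1, 1, 3, 2, 1]. Computing the eigenvalues of L and sorting gives [0, 0.2137, 0.6177, 1, 1.4977, 2.3537, 3.8408, 4.4763]. The Fiedler value lambda_2 = 0.2137 is strictly positive, so the graph is connected. By the matrix-tree theorem the graph has (1/8) * product of the nonzero eigenvalues = 1 spanning tree.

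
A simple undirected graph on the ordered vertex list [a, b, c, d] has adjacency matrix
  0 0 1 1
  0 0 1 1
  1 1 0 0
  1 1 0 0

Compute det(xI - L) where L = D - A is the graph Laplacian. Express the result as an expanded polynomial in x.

x^4 - 8x^3 + 20x^2 - 16x

Each diagonal entry of L is the vertex degree and each off-diagonal entry is -1 where an edge is present, 0 otherwise; in the order [a, b, c, d] the diagonal is [2, 2, 2, 2]. L has integer entries, so p(x) = det(xI - L) has integer coefficients. Expanding the determinant yields x^4 - 8x^3 + 20x^2 - 16x. Since p(0) = det(-L) = 0, x divides p(x). There is one zero in the spectrum, matching the 1 component.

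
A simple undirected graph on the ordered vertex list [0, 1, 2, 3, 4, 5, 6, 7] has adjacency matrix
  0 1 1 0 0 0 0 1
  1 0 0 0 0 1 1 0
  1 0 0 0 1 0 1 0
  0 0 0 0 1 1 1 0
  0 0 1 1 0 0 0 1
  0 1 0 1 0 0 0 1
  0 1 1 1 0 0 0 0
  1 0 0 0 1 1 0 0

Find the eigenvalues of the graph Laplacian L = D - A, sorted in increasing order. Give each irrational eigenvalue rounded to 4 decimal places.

[0, 2, 2, 2, 4, 4, 4, 6]

Reading degrees in the order [0, 1, 2, 3, 4, 5, 6, 7] gives [3, 3, 3, 3, 3, 3, 3, 3]; set D = diag(3, 3, 3, 3, 3, 3, 3, 3) and form L = D - A. Diagonalising L (or applying a numerical eigensolver to the 8x8 matrix) gives the spectrum above. By the matrix-tree theorem the graph has (1/8) * product of the nonzero eigenvalues = 384 spanning trees. The eigenvalues sum to 24, which equals trace(L) = 2|E|.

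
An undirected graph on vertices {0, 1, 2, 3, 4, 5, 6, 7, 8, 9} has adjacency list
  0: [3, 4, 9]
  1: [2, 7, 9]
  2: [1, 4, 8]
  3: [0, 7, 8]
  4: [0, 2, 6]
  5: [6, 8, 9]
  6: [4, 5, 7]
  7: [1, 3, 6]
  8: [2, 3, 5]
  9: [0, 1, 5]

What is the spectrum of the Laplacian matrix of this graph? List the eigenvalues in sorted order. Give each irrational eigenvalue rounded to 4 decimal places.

[0, 2, 2, 2, 2, 2, 5, 5, 5, 5]

Each diagonal entry of L is the vertex degree and each off-diagonal entry is -1 where an edge is present, 0 otherwise; in the order [0, 1, 2, 3, 4, 5, 6, 7, 8, 9] the diagonal is [3, 3, 3, 3, 3, 3, 3, 3, 3, 3]. The multiplicity of 0 as a Laplacian eigenvalue equals the number of connected components. The single zero eigenvalue shows the graph is connected.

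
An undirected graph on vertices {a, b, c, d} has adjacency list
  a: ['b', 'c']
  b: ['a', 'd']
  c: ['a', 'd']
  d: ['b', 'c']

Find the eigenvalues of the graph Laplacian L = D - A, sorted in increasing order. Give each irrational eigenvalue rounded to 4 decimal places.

[0, 2, 2, 4]

Each diagonal entry of L is the vertex degree and each off-diagonal entry is -1 where an edge is present, 0 otherwise; in the order [a, b, c, d] the diagonal is [2, 2, 2, 2]. L is symmetric positive semidefinite, so every eigenvalue is real and nonnegative. The single zero eigenvalue shows the graph is connected. There is one zero in the spectrum, matching the 1 component.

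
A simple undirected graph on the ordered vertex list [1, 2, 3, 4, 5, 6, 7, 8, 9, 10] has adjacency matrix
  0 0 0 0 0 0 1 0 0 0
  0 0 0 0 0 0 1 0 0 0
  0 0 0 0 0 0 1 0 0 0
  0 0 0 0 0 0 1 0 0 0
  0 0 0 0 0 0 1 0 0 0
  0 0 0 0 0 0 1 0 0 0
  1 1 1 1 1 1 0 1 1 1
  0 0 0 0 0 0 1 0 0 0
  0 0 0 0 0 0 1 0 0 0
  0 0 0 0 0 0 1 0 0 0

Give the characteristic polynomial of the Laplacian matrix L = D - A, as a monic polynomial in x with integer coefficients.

x^10 - 18x^9 + 108x^8 - 336x^7 + 630x^6 - 756x^5 + 588x^4 - 288x^3 + 81x^2 - 10x

Each diagonal entry of L is the vertex degree and each off-diagonal entry is -1 where an edge is present, 0 otherwise; in the order [1, 2, 3, 4, 5, 6, 7, 8, 9, 10] the diagonal is [1, 1, 1, 1, 1, 1, 9, 1, 1, 1]. Computing det(xI - L) by cofactor expansion (or equivalently via sum-over-permutations) gives x^10 - 18x^9 + 108x^8 - 336x^7 + 630x^6 - 756x^5 + 588x^4 - 288x^3 + 81x^2 - 10x. Since p(0) = det(-L) = 0, x divides p(x). There is one zero in the spectrum, matching the 1 component.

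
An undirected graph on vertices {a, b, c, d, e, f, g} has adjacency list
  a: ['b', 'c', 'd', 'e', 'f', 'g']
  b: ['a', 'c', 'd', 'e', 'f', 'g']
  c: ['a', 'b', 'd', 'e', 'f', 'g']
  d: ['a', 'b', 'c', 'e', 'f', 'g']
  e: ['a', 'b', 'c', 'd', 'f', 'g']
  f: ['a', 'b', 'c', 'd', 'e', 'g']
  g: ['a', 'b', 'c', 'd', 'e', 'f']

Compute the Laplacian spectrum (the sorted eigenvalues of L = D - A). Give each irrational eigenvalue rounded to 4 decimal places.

With the vertex order [a, b, c, d, e, f, g], the degrees are [6, 6, 6, 6, 6, 6, 6], giving D = diag(6, 6, 6, 6, 6, 6, 6) and L = D - A. The multiplicity of 0 as a Laplacian eigenvalue equals the number of connected components. There is one zero in the spectrum, matching the 1 component. The largest eigenvalue, 7, is at most the vertex count 7.

[0, 7, 7, 7, 7, 7, 7]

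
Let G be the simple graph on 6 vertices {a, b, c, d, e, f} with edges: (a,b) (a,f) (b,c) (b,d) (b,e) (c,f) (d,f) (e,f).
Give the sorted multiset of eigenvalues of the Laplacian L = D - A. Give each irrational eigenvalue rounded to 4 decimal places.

Each diagonal entry of L is the vertex degree and each off-diagonal entry is -1 where an edge is present, 0 otherwise; in the order [a, b, c, d, e, f] the diagonal is [2, 4, 2, 2, 2, 4]. Diagonalising L (or applying a numerical eigensolver to the 6x6 matrix) gives the spectrum above. The single zero eigenvalue shows the graph is connected. The largest eigenvalue, 6, is at most the vertex count 6.

[0, 2, 2, 2, 4, 6]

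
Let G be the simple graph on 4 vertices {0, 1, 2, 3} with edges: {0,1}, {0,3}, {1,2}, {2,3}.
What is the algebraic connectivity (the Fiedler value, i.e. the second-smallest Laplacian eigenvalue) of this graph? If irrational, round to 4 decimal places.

2

Each diagonal entry of L is the vertex degree and each off-diagonal entry is -1 where an edge is present, 0 otherwise; in the order [0, 1, 2, 3] the diagonal is [2, 2, 2, 2]. The sorted Laplacian eigenvalues are [0, 2, 2, 4]; the algebraic connectivity is the second entry, 2. There is one zero in the spectrum, matching the 1 component. The eigenvalues sum to 8, which equals trace(L) = 2|E|.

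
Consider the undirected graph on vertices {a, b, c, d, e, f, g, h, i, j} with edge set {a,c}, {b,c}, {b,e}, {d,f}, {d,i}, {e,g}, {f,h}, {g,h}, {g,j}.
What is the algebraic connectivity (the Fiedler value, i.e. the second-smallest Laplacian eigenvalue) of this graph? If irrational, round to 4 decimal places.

0.1206

Each diagonal entry of L is the vertex degree and each off-diagonal entry is -1 where an edge is present, 0 otherwise; in the order [a, b, c, d, e, f, g, h, i, j] the diagonal is [1, 2, 2, 2, 2, 2, 3, 2, 1, 1]. The sorted Laplacian eigenvalues are [0, 0.1206, 0.3489, 1, 1, 2, 2.3473, 3.2739, 3.5321, 4.3772]; the algebraic connectivity is the second entry, 0.1206. The eigenvalues sum to 18, which equals trace(L) = 2|E|.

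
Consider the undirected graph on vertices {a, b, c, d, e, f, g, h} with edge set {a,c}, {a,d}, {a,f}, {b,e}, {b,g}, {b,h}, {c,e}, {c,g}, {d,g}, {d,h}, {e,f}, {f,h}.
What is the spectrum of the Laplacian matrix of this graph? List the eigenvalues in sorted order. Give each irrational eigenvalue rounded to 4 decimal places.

[0, 2, 2, 2, 4, 4, 4, 6]

Reading degrees in the order [a, b, c, d, e, f, g, h] gives [3, 3, 3, 3, 3, 3, 3, 3]; set D = diag(3, 3, 3, 3, 3, 3, 3, 3) and form L = D - A. Since every row of L sums to 0, the all-ones vector is in the kernel and 0 is an eigenvalue.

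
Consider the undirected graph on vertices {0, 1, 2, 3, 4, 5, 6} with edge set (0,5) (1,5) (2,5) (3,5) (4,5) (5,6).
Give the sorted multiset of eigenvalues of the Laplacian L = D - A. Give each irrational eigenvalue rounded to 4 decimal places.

Reading degrees in the order [0, 1, 2, 3, 4, 5, 6] gives [1, 1, 1, 1, 1, 6, 1]; set D = diag(1, 1, 1, 1, 1, 6, 1) and form L = D - A. Diagonalising L (or applying a numerical eigensolver to the 7x7 matrix) gives the spectrum above. By the matrix-tree theorem the graph has (1/7) * product of the nonzero eigenvalues = 1 spanning tree. The largest eigenvalue, 7, is at most the vertex count 7.

[0, 1, 1, 1, 1, 1, 7]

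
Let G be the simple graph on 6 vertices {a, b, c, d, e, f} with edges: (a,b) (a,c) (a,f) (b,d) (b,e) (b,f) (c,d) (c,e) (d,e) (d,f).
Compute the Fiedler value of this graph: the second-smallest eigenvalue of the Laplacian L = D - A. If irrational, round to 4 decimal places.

With the vertex order [a, b, c, d, e, f], the degrees are [3, 4, 3, 4, 3, 3], giving D = diag(3, 4, 3, 4, 3, 3) and L = D - A. Computing the eigenvalues of L and sorting gives [0, 2.2679, 3, 4, 5, 5.7321]. The Fiedler value lambda_2 = 2.2679 is strictly positive, so the graph is connected. The eigenvalues sum to 20, which equals trace(L) = 2|E|. The largest eigenvalue, 5.7321, is at most the vertex count 6.

2.2679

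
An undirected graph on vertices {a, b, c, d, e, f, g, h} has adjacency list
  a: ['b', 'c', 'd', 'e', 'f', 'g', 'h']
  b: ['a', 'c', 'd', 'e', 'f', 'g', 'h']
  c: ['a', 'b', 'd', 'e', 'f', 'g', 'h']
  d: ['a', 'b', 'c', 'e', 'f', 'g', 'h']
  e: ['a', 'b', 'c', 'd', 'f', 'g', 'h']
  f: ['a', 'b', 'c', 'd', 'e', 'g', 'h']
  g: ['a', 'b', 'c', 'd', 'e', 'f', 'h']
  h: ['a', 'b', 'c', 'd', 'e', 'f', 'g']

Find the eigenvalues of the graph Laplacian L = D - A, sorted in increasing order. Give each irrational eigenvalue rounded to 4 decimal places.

[0, 8, 8, 8, 8, 8, 8, 8]

Reading degrees in the order [a, b, c, d, e, f, g, h] gives [7, 7, 7, 7, 7, 7, 7, 7]; set D = diag(7, 7, 7, 7, 7, 7, 7, 7) and form L = D - A. Diagonalising L (or applying a numerical eigensolver to the 8x8 matrix) gives the spectrum above. There is one zero in the spectrum, matching the 1 component.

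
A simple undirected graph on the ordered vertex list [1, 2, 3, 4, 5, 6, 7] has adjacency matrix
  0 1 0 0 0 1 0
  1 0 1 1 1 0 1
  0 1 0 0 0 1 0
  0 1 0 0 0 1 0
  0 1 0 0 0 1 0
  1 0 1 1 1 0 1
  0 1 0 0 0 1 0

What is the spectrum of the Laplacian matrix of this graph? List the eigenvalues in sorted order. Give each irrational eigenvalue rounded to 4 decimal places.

Reading degrees in the order [1, 2, 3, 4, 5, 6, 7] gives [2, 5, 2, 2, 2, 5, 2]; set D = diag(2, 5, 2, 2, 2, 5, 2) and form L = D - A. The multiplicity of 0 as a Laplacian eigenvalue equals the number of connected components. The single zero eigenvalue shows the graph is connected. By the matrix-tree theorem the graph has (1/7) * product of the nonzero eigenvalues = 80 spanning trees.

[0, 2, 2, 2, 2, 5, 7]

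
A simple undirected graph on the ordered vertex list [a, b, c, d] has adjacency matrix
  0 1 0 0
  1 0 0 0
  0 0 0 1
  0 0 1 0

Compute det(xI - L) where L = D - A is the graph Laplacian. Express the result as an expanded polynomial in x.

x^4 - 4x^3 + 4x^2

With the vertex order [a, b, c, d], the degrees are [1, 1, 1, 1], giving D = diag(1, 1, 1, 1) and L = D - A. Computing det(xI - L) by cofactor expansion (or equivalently via sum-over-permutations) gives x^4 - 4x^3 + 4x^2. The coefficient of x^3 equals -trace(L) = -4, matching the sum of degrees. The eigenvalues sum to 4, which equals trace(L) = 2|E|. The largest eigenvalue, 2, is at most the vertex count 4.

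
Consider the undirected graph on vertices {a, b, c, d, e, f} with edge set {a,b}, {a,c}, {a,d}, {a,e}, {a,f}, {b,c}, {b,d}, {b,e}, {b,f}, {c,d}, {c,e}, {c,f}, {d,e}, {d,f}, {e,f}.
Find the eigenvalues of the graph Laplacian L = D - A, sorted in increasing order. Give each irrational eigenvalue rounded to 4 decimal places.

Reading degrees in the order [a, b, c, d, e, f] gives [5, 5, 5, 5, 5, 5]; set D = diag(5, 5, 5, 5, 5, 5) and form L = D - A. Diagonalising L (or applying a numerical eigensolver to the 6x6 matrix) gives the spectrum above. The eigenvalues sum to 30, which equals trace(L) = 2|E|.

[0, 6, 6, 6, 6, 6]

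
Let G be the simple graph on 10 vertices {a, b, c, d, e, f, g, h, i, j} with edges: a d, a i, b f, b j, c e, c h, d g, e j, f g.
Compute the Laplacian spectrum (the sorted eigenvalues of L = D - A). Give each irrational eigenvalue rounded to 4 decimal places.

[0, 0.0979, 0.3820, 0.8244, 1.3820, 2, 2.6180, 3.1756, 3.6180, 3.9021]

With the vertex order [a, b, c, d, e, f, g, h, i, j], the degrees are [2, 2, 2, 2, 2, 2, 2, 1, 1, 2], giving D = diag(2, 2, 2, 2, 2, 2, 2, 1, 1, 2) and L = D - A. Since every row of L sums to 0, the all-ones vector is in the kernel and 0 is an eigenvalue. The largest eigenvalue, 3.9021, is at most the vertex count 10.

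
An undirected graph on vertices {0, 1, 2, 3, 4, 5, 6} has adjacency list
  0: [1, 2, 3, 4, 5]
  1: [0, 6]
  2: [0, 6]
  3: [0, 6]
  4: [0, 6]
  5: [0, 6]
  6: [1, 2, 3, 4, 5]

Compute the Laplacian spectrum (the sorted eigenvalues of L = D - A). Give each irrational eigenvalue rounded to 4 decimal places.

Reading degrees in the order [0, 1, 2, 3, 4, 5, 6] gives [5, 2, 2, 2, 2, 2, 5]; set D = diag(5, 2, 2, 2, 2, 2, 5) and form L = D - A. Since every row of L sums to 0, the all-ones vector is in the kernel and 0 is an eigenvalue. The single zero eigenvalue shows the graph is connected.

[0, 2, 2, 2, 2, 5, 7]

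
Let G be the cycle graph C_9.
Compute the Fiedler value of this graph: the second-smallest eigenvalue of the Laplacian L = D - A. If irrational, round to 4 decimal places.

The graph has 9 vertices and degree multiset [2, 2, 2, 2, 2, 2, 2, 2, 2]; D is the diagonal matrix of degrees and L = D - A. Computing the eigenvalues of L and sorting gives [0, 0.4679, 0.4679, 1.6527, 1.6527, 3, 3, 3.8794, 3.8794]. The Fiedler value lambda_2 = 0.4679 is strictly positive, so the graph is connected. By the matrix-tree theorem the graph has (1/9) * product of the nonzero eigenvalues = 9 spanning trees.

0.4679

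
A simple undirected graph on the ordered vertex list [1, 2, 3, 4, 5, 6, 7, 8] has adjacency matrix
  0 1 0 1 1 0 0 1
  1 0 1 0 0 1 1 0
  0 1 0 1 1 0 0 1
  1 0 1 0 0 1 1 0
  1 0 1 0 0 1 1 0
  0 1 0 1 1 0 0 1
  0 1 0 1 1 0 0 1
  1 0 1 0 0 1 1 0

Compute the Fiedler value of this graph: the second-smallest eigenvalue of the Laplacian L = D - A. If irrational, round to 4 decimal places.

Reading degrees in the order [1, 2, 3, 4, 5, 6, 7, 8] gives [4, 4, 4, 4, 4, 4, 4, 4]; set D = diag(4, 4, 4, 4, 4, 4, 4, 4) and form L = D - A. Computing the eigenvalues of L and sorting gives [0, 4, 4, 4, 4, 4, 4, 8]. The Fiedler value lambda_2 = 4 is strictly positive, so the graph is connected. The largest eigenvalue, 8, is at most the vertex count 8.

4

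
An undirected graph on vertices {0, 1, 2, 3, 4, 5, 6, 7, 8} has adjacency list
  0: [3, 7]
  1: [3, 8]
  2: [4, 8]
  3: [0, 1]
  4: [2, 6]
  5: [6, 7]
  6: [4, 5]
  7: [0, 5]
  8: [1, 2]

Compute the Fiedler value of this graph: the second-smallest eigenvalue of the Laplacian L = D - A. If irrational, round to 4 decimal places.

0.4679

Reading degrees in the order [0, 1, 2, 3, 4, 5, 6, 7, 8] gives [2, 2, 2, 2, 2, 2, 2, 2, 2]; set D = diag(2, 2, 2, 2, 2, 2, 2, 2, 2) and form L = D - A. The smallest Laplacian eigenvalue is always 0. The next one, lambda_2 = 0.4679, measures how hard the graph is to disconnect: larger values mean better connectivity. There is one zero in the spectrum, matching the 1 component.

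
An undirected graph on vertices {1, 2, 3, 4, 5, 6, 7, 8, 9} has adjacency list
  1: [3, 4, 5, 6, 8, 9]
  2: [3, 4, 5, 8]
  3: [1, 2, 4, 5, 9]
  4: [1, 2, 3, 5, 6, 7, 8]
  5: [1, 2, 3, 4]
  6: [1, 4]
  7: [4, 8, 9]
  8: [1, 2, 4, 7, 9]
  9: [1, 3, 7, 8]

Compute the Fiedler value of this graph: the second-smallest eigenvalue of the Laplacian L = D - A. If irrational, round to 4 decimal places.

1.8543

Reading degrees in the order [1, 2, 3, 4, 5, 6, 7, 8, 9] gives [6, 4, 5, 7, 4, 2, 3, 5, 4]; set D = diag(6, 4, 5, 7, 4, 2, 3, 5, 4) and form L = D - A. Computing the eigenvalues of L and sorting gives [0, 1.8543, 2.3937, 3.9406, 4.5417, 5.4515, 6.1104, 7.4982, 8.2096]. The Fiedler value lambda_2 = 1.8543 is strictly positive, so the graph is connected. The eigenvalues sum to 40, which equals trace(L) = 2|E|. The largest eigenvalue, 8.2096, is at most the vertex count 9.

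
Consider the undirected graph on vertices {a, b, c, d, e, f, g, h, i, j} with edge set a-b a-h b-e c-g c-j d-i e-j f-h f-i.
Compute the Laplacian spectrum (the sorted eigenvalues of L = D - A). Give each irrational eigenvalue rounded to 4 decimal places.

Reading degrees in the order [a, b, c, d, e, f, g, h, i, j] gives [2, 2, 2, 1, 2, 2, 1, 2, 2, 2]; set D = diag(2, 2, 2, 1, 2, 2, 1, 2, 2, 2) and form L = D - A. Diagonalising L (or applying a numerical eigensolver to the 10x10 matrix) gives the spectrum above. The largest eigenvalue, 3.9021, is at most the vertex count 10.

[0, 0.0979, 0.3820, 0.8244, 1.3820, 2, 2.6180, 3.1756, 3.6180, 3.9021]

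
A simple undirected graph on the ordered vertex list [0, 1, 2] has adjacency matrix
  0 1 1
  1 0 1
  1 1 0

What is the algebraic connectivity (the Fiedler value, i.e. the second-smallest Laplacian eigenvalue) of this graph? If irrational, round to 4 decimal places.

With the vertex order [0, 1, 2], the degrees are [2, 2, 2], giving D = diag(2, 2, 2) and L = D - A. Computing the eigenvalues of L and sorting gives [0, 3, 3]. The Fiedler value lambda_2 = 3 is strictly positive, so the graph is connected. The largest eigenvalue, 3, is at most the vertex count 3.

3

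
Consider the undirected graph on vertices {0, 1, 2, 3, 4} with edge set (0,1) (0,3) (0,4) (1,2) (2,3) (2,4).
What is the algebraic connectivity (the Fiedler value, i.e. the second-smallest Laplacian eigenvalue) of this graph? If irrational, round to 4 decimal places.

Reading degrees in the order [0, 1, 2, 3, 4] gives [3, 2, 3, 2, 2]; set D = diag(3, 2, 3, 2, 2) and form L = D - A. The sorted Laplacian eigenvalues are [0, 2, 2, 3, 5]; the algebraic connectivity is the second entry, 2. The largest eigenvalue, 5, is at most the vertex count 5.

2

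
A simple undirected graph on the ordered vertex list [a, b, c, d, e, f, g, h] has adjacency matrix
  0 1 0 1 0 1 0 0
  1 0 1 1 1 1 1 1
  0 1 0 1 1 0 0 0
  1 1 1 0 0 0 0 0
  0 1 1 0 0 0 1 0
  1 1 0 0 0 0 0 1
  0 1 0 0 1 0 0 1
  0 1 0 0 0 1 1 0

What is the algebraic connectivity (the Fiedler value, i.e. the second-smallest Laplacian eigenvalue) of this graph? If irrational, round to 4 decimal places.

With the vertex order [a, b, c, d, e, f, g, h], the degrees are [3, 7, 3, 3, 3, 3, 3, 3], giving D = diag(3, 7, 3, 3, 3, 3, 3, 3) and L = D - A. Computing the eigenvalues of L and sorting gives [0, 1.7530, 1.7530, 3.4450, 3.4450, 4.8019, 4.8019, 8]. The Fiedler value lambda_2 = 1.7530 is strictly positive, so the graph is connected.

1.7530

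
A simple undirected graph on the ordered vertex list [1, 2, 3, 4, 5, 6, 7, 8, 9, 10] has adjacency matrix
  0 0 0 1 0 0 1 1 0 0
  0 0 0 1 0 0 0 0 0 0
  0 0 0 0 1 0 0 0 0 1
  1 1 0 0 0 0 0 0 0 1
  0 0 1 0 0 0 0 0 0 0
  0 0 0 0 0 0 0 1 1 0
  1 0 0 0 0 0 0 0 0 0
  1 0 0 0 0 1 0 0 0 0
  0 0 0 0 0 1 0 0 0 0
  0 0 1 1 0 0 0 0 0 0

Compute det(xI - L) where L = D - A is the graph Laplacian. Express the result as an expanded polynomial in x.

x^10 - 18x^9 + 134x^8 - 536x^7 + 1253x^6 - 1746x^5 + 1420x^4 - 632x^3 + 135x^2 - 10x

Each diagonal entry of L is the vertex degree and each off-diagonal entry is -1 where an edge is present, 0 otherwise; in the order [1, 2, 3, 4, 5, 6, 7, 8, 9, 10] the diagonal is [3, 1, 2, 3, 1, 2, 1, 2, 1, 2]. Computing det(xI - L) by cofactor expansion (or equivalently via sum-over-permutations) gives x^10 - 18x^9 + 134x^8 - 536x^7 + 1253x^6 - 1746x^5 + 1420x^4 - 632x^3 + 135x^2 - 10x. The coefficient of x^9 equals -trace(L) = -18, matching the sum of degrees. By the matrix-tree theorem the graph has (1/10) * product of the nonzero eigenvalues = 1 spanning tree.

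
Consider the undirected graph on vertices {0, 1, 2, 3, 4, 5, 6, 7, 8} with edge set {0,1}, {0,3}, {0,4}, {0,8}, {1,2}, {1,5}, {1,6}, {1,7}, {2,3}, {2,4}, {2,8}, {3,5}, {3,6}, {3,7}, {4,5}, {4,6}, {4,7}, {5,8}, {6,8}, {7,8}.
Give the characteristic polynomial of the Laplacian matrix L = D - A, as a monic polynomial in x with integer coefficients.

x^9 - 40x^8 + 690x^7 - 6720x^6 + 40485x^5 - 154704x^4 + 366560x^3 - 492800x^2 + 288000x

Reading degrees in the order [0, 1, 2, 3, 4, 5, 6, 7, 8] gives [4, 5, 4, 5, 5, 4, 4, 4, 5]; set D = diag(4, 5, 4, 5, 5, 4, 4, 4, 5) and form L = D - A. L has integer entries, so p(x) = det(xI - L) has integer coefficients. Expanding the determinant yields x^9 - 40x^8 + 690x^7 - 6720x^6 + 40485x^5 - 154704x^4 + 366560x^3 - 492800x^2 + 288000x. The coefficient of x^8 equals -trace(L) = -40, matching the sum of degrees. There is one zero in the spectrum, matching the 1 component.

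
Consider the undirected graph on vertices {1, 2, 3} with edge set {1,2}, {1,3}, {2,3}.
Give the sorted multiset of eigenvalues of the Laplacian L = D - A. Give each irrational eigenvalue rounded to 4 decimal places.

[0, 3, 3]

Reading degrees in the order [1, 2, 3] gives [2, 2, 2]; set D = diag(2, 2, 2) and form L = D - A. Since every row of L sums to 0, the all-ones vector is in the kernel and 0 is an eigenvalue. The single zero eigenvalue shows the graph is connected.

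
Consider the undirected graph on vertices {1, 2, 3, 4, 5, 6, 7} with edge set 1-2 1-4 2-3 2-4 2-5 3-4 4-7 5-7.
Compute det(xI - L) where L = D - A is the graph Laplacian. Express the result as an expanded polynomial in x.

Reading degrees in the order [1, 2, 3, 4, 5, 6, 7] gives [2, 4, 2, 4, 2, 0, 2]; set D = diag(2, 4, 2, 4, 2, 0, 2) and form L = D - A. Computing det(xI - L) by cofactor expansion (or equivalently via sum-over-permutations) gives x^7 - 16x^6 + 96x^5 - 268x^4 + 348x^3 - 168x^2. Since p(0) = det(-L) = 0, x divides p(x). The largest eigenvalue, 5.4142, is at most the vertex count 7. The eigenvalues sum to 16, which equals trace(L) = 2|E|.

x^7 - 16x^6 + 96x^5 - 268x^4 + 348x^3 - 168x^2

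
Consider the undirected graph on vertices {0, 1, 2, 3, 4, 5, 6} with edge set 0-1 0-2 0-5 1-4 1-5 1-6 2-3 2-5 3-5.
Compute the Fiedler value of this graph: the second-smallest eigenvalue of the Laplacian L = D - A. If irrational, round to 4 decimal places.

Reading degrees in the order [0, 1, 2, 3, 4, 5, 6] gives [3, 4, 3, 2, 1, 4, 1]; set D = diag(3, 4, 3, 2, 1, 4, 1) and form L = D - A. The smallest Laplacian eigenvalue is always 0. The next one, lambda_2 = 0.6426, measures how hard the graph is to disconnect: larger values mean better connectivity. The eigenvalues sum to 18, which equals trace(L) = 2|E|.

0.6426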